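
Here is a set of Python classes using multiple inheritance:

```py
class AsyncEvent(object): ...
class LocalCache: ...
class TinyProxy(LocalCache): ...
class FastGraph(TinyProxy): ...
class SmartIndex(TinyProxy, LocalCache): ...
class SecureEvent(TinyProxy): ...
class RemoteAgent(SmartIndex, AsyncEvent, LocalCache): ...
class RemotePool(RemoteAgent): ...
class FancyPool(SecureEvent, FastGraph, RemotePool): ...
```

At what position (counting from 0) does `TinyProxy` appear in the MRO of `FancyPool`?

6

L[FancyPool] = FancyPool + merge(L[SecureEvent], L[FastGraph], L[RemotePool], [SecureEvent FastGraph RemotePool])
  take SecureEvent:  [SecureEvent TinyProxy LocalCache object] + [FastGraph TinyProxy LocalCache object] + [RemotePool RemoteAgent SmartIndex TinyProxy AsyncEvent LocalCache object] + [SecureEvent FastGraph RemotePool]
  take FastGraph:  [TinyProxy LocalCache object] + [FastGraph TinyProxy LocalCache object] + [RemotePool RemoteAgent SmartIndex TinyProxy AsyncEvent LocalCache object] + [FastGraph RemotePool]
  take RemotePool:  [TinyProxy LocalCache object] + [TinyProxy LocalCache object] + [RemotePool RemoteAgent SmartIndex TinyProxy AsyncEvent LocalCache object] + [RemotePool]
  take RemoteAgent:  [TinyProxy LocalCache object] + [TinyProxy LocalCache object] + [RemoteAgent SmartIndex TinyProxy AsyncEvent LocalCache object]
  take SmartIndex:  [TinyProxy LocalCache object] + [TinyProxy LocalCache object] + [SmartIndex TinyProxy AsyncEvent LocalCache object]
  take TinyProxy:  [TinyProxy LocalCache object] + [TinyProxy LocalCache object] + [TinyProxy AsyncEvent LocalCache object]
  take AsyncEvent:  [LocalCache object] + [LocalCache object] + [AsyncEvent LocalCache object]
  take LocalCache:  [LocalCache object] + [LocalCache object] + [LocalCache object]
  take object:  [object] + [object] + [object]
MRO: FancyPool SecureEvent FastGraph RemotePool RemoteAgent SmartIndex TinyProxy AsyncEvent LocalCache object
TinyProxy sits at index 6.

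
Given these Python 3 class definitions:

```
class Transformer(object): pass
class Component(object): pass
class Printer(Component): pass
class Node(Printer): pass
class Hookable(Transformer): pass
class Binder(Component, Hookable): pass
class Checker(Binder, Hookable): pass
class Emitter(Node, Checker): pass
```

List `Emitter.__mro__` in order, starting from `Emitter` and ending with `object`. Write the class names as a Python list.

[Emitter, Node, Printer, Checker, Binder, Component, Hookable, Transformer, object]

L[Emitter] = Emitter + merge(L[Node], L[Checker], [Node Checker])
  take Node:  [Node Printer Component object] + [Checker Binder Component Hookable Transformer object] + [Node Checker]
  take Printer:  [Printer Component object] + [Checker Binder Component Hookable Transformer object] + [Checker]
  take Checker:  [Component object] + [Checker Binder Component Hookable Transformer object] + [Checker]
  take Binder:  [Component object] + [Binder Component Hookable Transformer object]
  take Component:  [Component object] + [Component Hookable Transformer object]
  take Hookable:  [object] + [Hookable Transformer object]
  take Transformer:  [object] + [Transformer object]
  take object:  [object] + [object]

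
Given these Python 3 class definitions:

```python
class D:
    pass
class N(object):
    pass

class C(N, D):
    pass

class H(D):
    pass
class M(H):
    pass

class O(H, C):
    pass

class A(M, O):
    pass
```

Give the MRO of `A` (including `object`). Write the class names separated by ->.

L[A] = A + merge(L[M], L[O], [M O])
  take M:  [M H D object] + [O H C N D object] + [M O]
  take O:  [H D object] + [O H C N D object] + [O]
  take H:  [H D object] + [H C N D object]
  take C:  [D object] + [C N D object]
  take N:  [D object] + [N D object]
  take D:  [D object] + [D object]
  take object:  [object] + [object]

A -> M -> O -> H -> C -> N -> D -> object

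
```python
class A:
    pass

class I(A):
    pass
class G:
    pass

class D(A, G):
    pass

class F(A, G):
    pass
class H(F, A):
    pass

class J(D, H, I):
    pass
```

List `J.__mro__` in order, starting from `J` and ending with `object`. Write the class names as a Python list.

[J, D, H, F, I, A, G, object]

L[J] = J + merge(L[D], L[H], L[I], [D H I])
  take D:  [D A G object] + [H F A G object] + [I A object] + [D H I]
  take H:  [A G object] + [H F A G object] + [I A object] + [H I]
  take F:  [A G object] + [F A G object] + [I A object] + [I]
  take I:  [A G object] + [A G object] + [I A object] + [I]
  take A:  [A G object] + [A G object] + [A object]
  take G:  [G object] + [G object] + [object]
  take object:  [object] + [object] + [object]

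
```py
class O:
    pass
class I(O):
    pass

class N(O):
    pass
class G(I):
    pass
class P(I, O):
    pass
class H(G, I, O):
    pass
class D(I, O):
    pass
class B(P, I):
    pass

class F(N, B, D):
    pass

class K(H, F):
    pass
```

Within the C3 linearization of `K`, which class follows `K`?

H

L[K] = K + merge(L[H], L[F], [H F])
  take H:  [H G I O object] + [F N B P D I O object] + [H F]
  take G:  [G I O object] + [F N B P D I O object] + [F]
  take F:  [I O object] + [F N B P D I O object] + [F]
  take N:  [I O object] + [N B P D I O object]
  take B:  [I O object] + [B P D I O object]
  take P:  [I O object] + [P D I O object]
  take D:  [I O object] + [D I O object]
  take I:  [I O object] + [I O object]
  take O:  [O object] + [O object]
  take object:  [object] + [object]
MRO: K H G F N B P D I O object
K is at position 0; next is H.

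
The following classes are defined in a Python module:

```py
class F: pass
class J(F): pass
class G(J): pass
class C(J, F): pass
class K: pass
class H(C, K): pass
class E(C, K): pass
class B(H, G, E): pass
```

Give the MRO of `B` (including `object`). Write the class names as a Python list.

L[B] = B + merge(L[H], L[G], L[E], [H G E])
  take H:  [H C J F K object] + [G J F object] + [E C J F K object] + [H G E]
  take G:  [C J F K object] + [G J F object] + [E C J F K object] + [G E]
  take E:  [C J F K object] + [J F object] + [E C J F K object] + [E]
  take C:  [C J F K object] + [J F object] + [C J F K object]
  take J:  [J F K object] + [J F object] + [J F K object]
  take F:  [F K object] + [F object] + [F K object]
  take K:  [K object] + [object] + [K object]
  take object:  [object] + [object] + [object]

[B, H, G, E, C, J, F, K, object]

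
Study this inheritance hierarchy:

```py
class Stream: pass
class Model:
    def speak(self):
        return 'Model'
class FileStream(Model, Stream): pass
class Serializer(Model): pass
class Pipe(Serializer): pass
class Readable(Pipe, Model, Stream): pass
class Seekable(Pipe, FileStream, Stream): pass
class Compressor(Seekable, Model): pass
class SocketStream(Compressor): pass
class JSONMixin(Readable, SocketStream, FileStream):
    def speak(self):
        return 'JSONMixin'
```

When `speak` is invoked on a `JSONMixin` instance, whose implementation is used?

JSONMixin

L[JSONMixin] = JSONMixin + merge(L[Readable], L[SocketStream], L[FileStream], [Readable SocketStream FileStream])
  take Readable:  [Readable Pipe Serializer Model Stream object] + [SocketStream Compressor Seekable Pipe Serializer FileStream Model Stream object] + [FileStream Model Stream object] + [Readable SocketStream FileStream]
  take SocketStream:  [Pipe Serializer Model Stream object] + [SocketStream Compressor Seekable Pipe Serializer FileStream Model Stream object] + [FileStream Model Stream object] + [SocketStream FileStream]
  take Compressor:  [Pipe Serializer Model Stream object] + [Compressor Seekable Pipe Serializer FileStream Model Stream object] + [FileStream Model Stream object] + [FileStream]
  take Seekable:  [Pipe Serializer Model Stream object] + [Seekable Pipe Serializer FileStream Model Stream object] + [FileStream Model Stream object] + [FileStream]
  take Pipe:  [Pipe Serializer Model Stream object] + [Pipe Serializer FileStream Model Stream object] + [FileStream Model Stream object] + [FileStream]
  take Serializer:  [Serializer Model Stream object] + [Serializer FileStream Model Stream object] + [FileStream Model Stream object] + [FileStream]
  take FileStream:  [Model Stream object] + [FileStream Model Stream object] + [FileStream Model Stream object] + [FileStream]
  take Model:  [Model Stream object] + [Model Stream object] + [Model Stream object]
  take Stream:  [Stream object] + [Stream object] + [Stream object]
  take object:  [object] + [object] + [object]
MRO: JSONMixin Readable SocketStream Compressor Seekable Pipe Serializer FileStream Model Stream object
speak is defined in: JSONMixin, Model. First along the MRO is JSONMixin.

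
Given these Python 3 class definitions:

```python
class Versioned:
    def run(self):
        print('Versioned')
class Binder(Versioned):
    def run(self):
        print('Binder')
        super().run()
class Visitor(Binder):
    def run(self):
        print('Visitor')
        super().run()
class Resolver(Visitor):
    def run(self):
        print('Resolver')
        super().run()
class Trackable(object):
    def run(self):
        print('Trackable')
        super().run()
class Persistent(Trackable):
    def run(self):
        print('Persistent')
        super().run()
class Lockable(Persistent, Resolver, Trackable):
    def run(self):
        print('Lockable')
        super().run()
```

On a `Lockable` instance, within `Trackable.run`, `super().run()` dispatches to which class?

Visitor

L[Lockable] = Lockable + merge(L[Persistent], L[Resolver], L[Trackable], [Persistent Resolver Trackable])
  take Persistent:  [Persistent Trackable object] + [Resolver Visitor Binder Versioned object] + [Trackable object] + [Persistent Resolver Trackable]
  take Resolver:  [Trackable object] + [Resolver Visitor Binder Versioned object] + [Trackable object] + [Resolver Trackable]
  take Trackable:  [Trackable object] + [Visitor Binder Versioned object] + [Trackable object] + [Trackable]
  take Visitor:  [object] + [Visitor Binder Versioned object] + [object]
  take Binder:  [object] + [Binder Versioned object] + [object]
  take Versioned:  [object] + [Versioned object] + [object]
  take object:  [object] + [object] + [object]
MRO: Lockable Persistent Resolver Trackable Visitor Binder Versioned object
super() in Trackable.run on a Lockable instance goes to the class after Trackable in Lockable's MRO: Visitor.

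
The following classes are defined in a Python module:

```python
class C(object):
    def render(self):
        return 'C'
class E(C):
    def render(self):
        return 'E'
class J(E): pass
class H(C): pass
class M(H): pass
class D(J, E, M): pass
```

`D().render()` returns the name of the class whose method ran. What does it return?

E

L[D] = D + merge(L[J], L[E], L[M], [J E M])
  take J:  [J E C object] + [E C object] + [M H C object] + [J E M]
  take E:  [E C object] + [E C object] + [M H C object] + [E M]
  take M:  [C object] + [C object] + [M H C object] + [M]
  take H:  [C object] + [C object] + [H C object]
  take C:  [C object] + [C object] + [C object]
  take object:  [object] + [object] + [object]
MRO: D J E M H C object
render is defined in: C, E. First along the MRO is E.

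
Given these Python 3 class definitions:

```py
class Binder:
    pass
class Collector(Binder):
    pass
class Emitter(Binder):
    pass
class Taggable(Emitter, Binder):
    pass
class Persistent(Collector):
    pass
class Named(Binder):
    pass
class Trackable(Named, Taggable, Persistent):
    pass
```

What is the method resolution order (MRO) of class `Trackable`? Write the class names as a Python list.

[Trackable, Named, Taggable, Emitter, Persistent, Collector, Binder, object]

L[Trackable] = Trackable + merge(L[Named], L[Taggable], L[Persistent], [Named Taggable Persistent])
  take Named:  [Named Binder object] + [Taggable Emitter Binder object] + [Persistent Collector Binder object] + [Named Taggable Persistent]
  take Taggable:  [Binder object] + [Taggable Emitter Binder object] + [Persistent Collector Binder object] + [Taggable Persistent]
  take Emitter:  [Binder object] + [Emitter Binder object] + [Persistent Collector Binder object] + [Persistent]
  take Persistent:  [Binder object] + [Binder object] + [Persistent Collector Binder object] + [Persistent]
  take Collector:  [Binder object] + [Binder object] + [Collector Binder object]
  take Binder:  [Binder object] + [Binder object] + [Binder object]
  take object:  [object] + [object] + [object]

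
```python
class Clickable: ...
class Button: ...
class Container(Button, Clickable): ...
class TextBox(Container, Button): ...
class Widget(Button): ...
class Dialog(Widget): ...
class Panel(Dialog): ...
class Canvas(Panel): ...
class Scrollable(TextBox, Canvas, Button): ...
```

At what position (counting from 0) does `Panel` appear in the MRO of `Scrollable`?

4

L[Scrollable] = Scrollable + merge(L[TextBox], L[Canvas], L[Button], [TextBox Canvas Button])
  take TextBox:  [TextBox Container Button Clickable object] + [Canvas Panel Dialog Widget Button object] + [Button object] + [TextBox Canvas Button]
  take Container:  [Container Button Clickable object] + [Canvas Panel Dialog Widget Button object] + [Button object] + [Canvas Button]
  take Canvas:  [Button Clickable object] + [Canvas Panel Dialog Widget Button object] + [Button object] + [Canvas Button]
  take Panel:  [Button Clickable object] + [Panel Dialog Widget Button object] + [Button object] + [Button]
  take Dialog:  [Button Clickable object] + [Dialog Widget Button object] + [Button object] + [Button]
  take Widget:  [Button Clickable object] + [Widget Button object] + [Button object] + [Button]
  take Button:  [Button Clickable object] + [Button object] + [Button object] + [Button]
  take Clickable:  [Clickable object] + [object] + [object]
  take object:  [object] + [object] + [object]
MRO: Scrollable TextBox Container Canvas Panel Dialog Widget Button Clickable object
Panel sits at index 4.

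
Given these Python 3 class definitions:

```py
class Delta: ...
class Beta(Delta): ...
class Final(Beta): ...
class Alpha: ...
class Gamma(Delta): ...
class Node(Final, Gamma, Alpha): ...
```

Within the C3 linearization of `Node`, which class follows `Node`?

L[Node] = Node + merge(L[Final], L[Gamma], L[Alpha], [Final Gamma Alpha])
  take Final:  [Final Beta Delta object] + [Gamma Delta object] + [Alpha object] + [Final Gamma Alpha]
  take Beta:  [Beta Delta object] + [Gamma Delta object] + [Alpha object] + [Gamma Alpha]
  take Gamma:  [Delta object] + [Gamma Delta object] + [Alpha object] + [Gamma Alpha]
  take Delta:  [Delta object] + [Delta object] + [Alpha object] + [Alpha]
  take Alpha:  [object] + [object] + [Alpha object] + [Alpha]
  take object:  [object] + [object] + [object]
MRO: Node Final Beta Gamma Delta Alpha object
Node is at position 0; next is Final.

Final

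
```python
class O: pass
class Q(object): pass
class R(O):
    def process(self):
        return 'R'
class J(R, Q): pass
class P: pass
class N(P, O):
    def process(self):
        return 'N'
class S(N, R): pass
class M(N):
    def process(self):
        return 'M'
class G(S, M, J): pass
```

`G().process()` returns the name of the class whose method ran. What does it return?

M

L[G] = G + merge(L[S], L[M], L[J], [S M J])
  take S:  [S N P R O object] + [M N P O object] + [J R O Q object] + [S M J]
  take M:  [N P R O object] + [M N P O object] + [J R O Q object] + [M J]
  take N:  [N P R O object] + [N P O object] + [J R O Q object] + [J]
  take P:  [P R O object] + [P O object] + [J R O Q object] + [J]
  take J:  [R O object] + [O object] + [J R O Q object] + [J]
  take R:  [R O object] + [O object] + [R O Q object]
  take O:  [O object] + [O object] + [O Q object]
  take Q:  [object] + [object] + [Q object]
  take object:  [object] + [object] + [object]
MRO: G S M N P J R O Q object
process is defined in: M, N, R. First along the MRO is M.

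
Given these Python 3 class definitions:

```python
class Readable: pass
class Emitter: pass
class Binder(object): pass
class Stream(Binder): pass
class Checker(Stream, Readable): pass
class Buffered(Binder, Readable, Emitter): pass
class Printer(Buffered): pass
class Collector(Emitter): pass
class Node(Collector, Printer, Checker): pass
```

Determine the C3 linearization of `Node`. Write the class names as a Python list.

[Node, Collector, Printer, Buffered, Checker, Stream, Binder, Readable, Emitter, object]

L[Node] = Node + merge(L[Collector], L[Printer], L[Checker], [Collector Printer Checker])
  take Collector:  [Collector Emitter object] + [Printer Buffered Binder Readable Emitter object] + [Checker Stream Binder Readable object] + [Collector Printer Checker]
  take Printer:  [Emitter object] + [Printer Buffered Binder Readable Emitter object] + [Checker Stream Binder Readable object] + [Printer Checker]
  take Buffered:  [Emitter object] + [Buffered Binder Readable Emitter object] + [Checker Stream Binder Readable object] + [Checker]
  take Checker:  [Emitter object] + [Binder Readable Emitter object] + [Checker Stream Binder Readable object] + [Checker]
  take Stream:  [Emitter object] + [Binder Readable Emitter object] + [Stream Binder Readable object]
  take Binder:  [Emitter object] + [Binder Readable Emitter object] + [Binder Readable object]
  take Readable:  [Emitter object] + [Readable Emitter object] + [Readable object]
  take Emitter:  [Emitter object] + [Emitter object] + [object]
  take object:  [object] + [object] + [object]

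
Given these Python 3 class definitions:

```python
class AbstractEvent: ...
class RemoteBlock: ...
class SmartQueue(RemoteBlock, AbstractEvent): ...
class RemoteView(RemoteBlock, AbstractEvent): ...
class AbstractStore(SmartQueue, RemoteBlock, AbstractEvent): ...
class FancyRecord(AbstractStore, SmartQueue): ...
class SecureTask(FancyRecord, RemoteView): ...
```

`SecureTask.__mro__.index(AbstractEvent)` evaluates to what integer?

6

L[SecureTask] = SecureTask + merge(L[FancyRecord], L[RemoteView], [FancyRecord RemoteView])
  take FancyRecord:  [FancyRecord AbstractStore SmartQueue RemoteBlock AbstractEvent object] + [RemoteView RemoteBlock AbstractEvent object] + [FancyRecord RemoteView]
  take AbstractStore:  [AbstractStore SmartQueue RemoteBlock AbstractEvent object] + [RemoteView RemoteBlock AbstractEvent object] + [RemoteView]
  take SmartQueue:  [SmartQueue RemoteBlock AbstractEvent object] + [RemoteView RemoteBlock AbstractEvent object] + [RemoteView]
  take RemoteView:  [RemoteBlock AbstractEvent object] + [RemoteView RemoteBlock AbstractEvent object] + [RemoteView]
  take RemoteBlock:  [RemoteBlock AbstractEvent object] + [RemoteBlock AbstractEvent object]
  take AbstractEvent:  [AbstractEvent object] + [AbstractEvent object]
  take object:  [object] + [object]
MRO: SecureTask FancyRecord AbstractStore SmartQueue RemoteView RemoteBlock AbstractEvent object
AbstractEvent sits at index 6.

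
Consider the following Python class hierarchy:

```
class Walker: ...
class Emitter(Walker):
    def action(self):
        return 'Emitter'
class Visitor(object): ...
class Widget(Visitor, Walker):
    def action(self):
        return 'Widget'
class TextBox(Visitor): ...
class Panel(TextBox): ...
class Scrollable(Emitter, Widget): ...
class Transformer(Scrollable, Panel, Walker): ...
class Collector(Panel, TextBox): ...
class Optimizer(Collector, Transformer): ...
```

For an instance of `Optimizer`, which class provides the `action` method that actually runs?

L[Optimizer] = Optimizer + merge(L[Collector], L[Transformer], [Collector Transformer])
  take Collector:  [Collector Panel TextBox Visitor object] + [Transformer Scrollable Emitter Widget Panel TextBox Visitor Walker object] + [Collector Transformer]
  take Transformer:  [Panel TextBox Visitor object] + [Transformer Scrollable Emitter Widget Panel TextBox Visitor Walker object] + [Transformer]
  take Scrollable:  [Panel TextBox Visitor object] + [Scrollable Emitter Widget Panel TextBox Visitor Walker object]
  take Emitter:  [Panel TextBox Visitor object] + [Emitter Widget Panel TextBox Visitor Walker object]
  take Widget:  [Panel TextBox Visitor object] + [Widget Panel TextBox Visitor Walker object]
  take Panel:  [Panel TextBox Visitor object] + [Panel TextBox Visitor Walker object]
  take TextBox:  [TextBox Visitor object] + [TextBox Visitor Walker object]
  take Visitor:  [Visitor object] + [Visitor Walker object]
  take Walker:  [object] + [Walker object]
  take object:  [object] + [object]
MRO: Optimizer Collector Transformer Scrollable Emitter Widget Panel TextBox Visitor Walker object
action is defined in: Emitter, Widget. First along the MRO is Emitter.

Emitter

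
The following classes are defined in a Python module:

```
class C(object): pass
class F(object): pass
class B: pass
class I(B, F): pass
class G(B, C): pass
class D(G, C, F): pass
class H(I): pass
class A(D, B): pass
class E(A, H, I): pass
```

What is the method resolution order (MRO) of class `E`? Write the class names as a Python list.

L[E] = E + merge(L[A], L[H], L[I], [A H I])
  take A:  [A D G B C F object] + [H I B F object] + [I B F object] + [A H I]
  take D:  [D G B C F object] + [H I B F object] + [I B F object] + [H I]
  take G:  [G B C F object] + [H I B F object] + [I B F object] + [H I]
  take H:  [B C F object] + [H I B F object] + [I B F object] + [H I]
  take I:  [B C F object] + [I B F object] + [I B F object] + [I]
  take B:  [B C F object] + [B F object] + [B F object]
  take C:  [C F object] + [F object] + [F object]
  take F:  [F object] + [F object] + [F object]
  take object:  [object] + [object] + [object]

[E, A, D, G, H, I, B, C, F, object]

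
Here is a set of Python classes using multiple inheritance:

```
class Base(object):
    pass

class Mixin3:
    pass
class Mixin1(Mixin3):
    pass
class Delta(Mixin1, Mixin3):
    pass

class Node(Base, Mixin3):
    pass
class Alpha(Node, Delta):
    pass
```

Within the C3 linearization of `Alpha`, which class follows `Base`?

Delta

L[Alpha] = Alpha + merge(L[Node], L[Delta], [Node Delta])
  take Node:  [Node Base Mixin3 object] + [Delta Mixin1 Mixin3 object] + [Node Delta]
  take Base:  [Base Mixin3 object] + [Delta Mixin1 Mixin3 object] + [Delta]
  take Delta:  [Mixin3 object] + [Delta Mixin1 Mixin3 object] + [Delta]
  take Mixin1:  [Mixin3 object] + [Mixin1 Mixin3 object]
  take Mixin3:  [Mixin3 object] + [Mixin3 object]
  take object:  [object] + [object]
MRO: Alpha Node Base Delta Mixin1 Mixin3 object
Base is at position 2; next is Delta.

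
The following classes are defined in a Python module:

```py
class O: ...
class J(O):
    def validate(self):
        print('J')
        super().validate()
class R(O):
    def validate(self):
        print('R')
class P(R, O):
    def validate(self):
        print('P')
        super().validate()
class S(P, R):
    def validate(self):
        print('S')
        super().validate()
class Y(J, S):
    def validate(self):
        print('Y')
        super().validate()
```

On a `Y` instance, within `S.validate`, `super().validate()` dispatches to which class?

L[Y] = Y + merge(L[J], L[S], [J S])
  take J:  [J O object] + [S P R O object] + [J S]
  take S:  [O object] + [S P R O object] + [S]
  take P:  [O object] + [P R O object]
  take R:  [O object] + [R O object]
  take O:  [O object] + [O object]
  take object:  [object] + [object]
MRO: Y J S P R O object
super() in S.validate on a Y instance goes to the class after S in Y's MRO: P.

P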